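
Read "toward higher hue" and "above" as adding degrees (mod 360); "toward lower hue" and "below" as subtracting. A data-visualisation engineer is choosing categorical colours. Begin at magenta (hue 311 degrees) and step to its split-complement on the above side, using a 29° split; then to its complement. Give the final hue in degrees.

+209° (split-comp 29° ↑): 311 + 209 = 520 → 520 − 360 = 160°
+180° (complement): 160 + 180 = 340°

340°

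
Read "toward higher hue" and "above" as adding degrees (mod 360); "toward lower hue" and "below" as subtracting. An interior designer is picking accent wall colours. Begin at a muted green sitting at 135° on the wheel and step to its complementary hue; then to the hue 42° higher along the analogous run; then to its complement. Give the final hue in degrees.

+180° (complement): 135 + 180 = 315°
+42° (analog 42° ↑): 315 + 42 = 357°
+180° (complement): 357 + 180 = 537 → 537 − 360 = 177°

177°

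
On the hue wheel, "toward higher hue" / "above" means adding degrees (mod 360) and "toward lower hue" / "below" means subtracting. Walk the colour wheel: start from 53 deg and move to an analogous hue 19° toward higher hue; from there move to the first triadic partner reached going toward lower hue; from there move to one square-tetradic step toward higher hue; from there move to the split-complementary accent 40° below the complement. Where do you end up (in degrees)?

182°

analog 19° ↑ +19°: 53 + 19 = 72°
triadic ↓ −120°: 72 − 120 = -48 → -48 + 360 = 312°
square ↑ +90°: 312 + 90 = 402 → 402 − 360 = 42°
split-comp 40° ↓ +140°: 42 + 140 = 182°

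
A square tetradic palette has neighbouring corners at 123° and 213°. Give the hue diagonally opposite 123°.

A square tetradic scheme places four hues 90° apart; opposite corners are 180° apart.
123 + 180 = 303°

303°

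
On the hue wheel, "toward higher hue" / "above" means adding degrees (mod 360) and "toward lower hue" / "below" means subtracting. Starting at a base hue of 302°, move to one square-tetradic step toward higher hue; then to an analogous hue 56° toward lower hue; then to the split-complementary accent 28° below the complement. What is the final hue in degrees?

128°

square ↑ +90°: 302 + 90 = 392 → 392 − 360 = 32°
analog 56° ↓ −56°: 32 − 56 = -24 → -24 + 360 = 336°
split-comp 28° ↓ +152°: 336 + 152 = 488 → 488 − 360 = 128°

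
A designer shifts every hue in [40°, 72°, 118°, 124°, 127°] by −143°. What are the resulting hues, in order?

257°, 289°, 335°, 341°, 344°

40 − 143 = -103 → -103 + 360 = 257°
72 − 143 = -71 → -71 + 360 = 289°
118 − 143 = -25 → -25 + 360 = 335°
124 − 143 = -19 → -19 + 360 = 341°
127 − 143 = -16 → -16 + 360 = 344°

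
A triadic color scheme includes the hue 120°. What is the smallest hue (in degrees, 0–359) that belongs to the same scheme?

0°

A triad places three hues 120° apart.
The full set through 120° is {0°, 120°, 240°}.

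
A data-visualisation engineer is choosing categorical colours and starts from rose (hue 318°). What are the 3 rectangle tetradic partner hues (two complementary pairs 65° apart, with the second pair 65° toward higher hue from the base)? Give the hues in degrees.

A rectangular tetradic uses two complementary pairs 65° apart: offsets 0°, 65°, 180°, 245°.
318 + 65 = 383 → 383 − 360 = 23°
318 + 180 = 498 → 498 − 360 = 138°
318 + 245 = 563 → 563 − 360 = 203°

23°, 138°, 203°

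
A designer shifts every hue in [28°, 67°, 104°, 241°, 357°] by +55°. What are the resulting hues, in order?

28 + 55 = 83°
67 + 55 = 122°
104 + 55 = 159°
241 + 55 = 296°
357 + 55 = 412 → 412 − 360 = 52°

83°, 122°, 159°, 296°, 52°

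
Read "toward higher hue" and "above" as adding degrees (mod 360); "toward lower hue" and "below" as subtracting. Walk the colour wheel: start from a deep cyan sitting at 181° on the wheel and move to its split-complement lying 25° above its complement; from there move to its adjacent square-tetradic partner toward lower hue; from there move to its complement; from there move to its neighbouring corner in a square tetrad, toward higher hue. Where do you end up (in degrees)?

206°

split-comp 25° ↑ +205°: 181 + 205 = 386 → 386 − 360 = 26°
square ↓ −90°: 26 − 90 = -64 → -64 + 360 = 296°
complement +180°: 296 + 180 = 476 → 476 − 360 = 116°
square ↑ +90°: 116 + 90 = 206°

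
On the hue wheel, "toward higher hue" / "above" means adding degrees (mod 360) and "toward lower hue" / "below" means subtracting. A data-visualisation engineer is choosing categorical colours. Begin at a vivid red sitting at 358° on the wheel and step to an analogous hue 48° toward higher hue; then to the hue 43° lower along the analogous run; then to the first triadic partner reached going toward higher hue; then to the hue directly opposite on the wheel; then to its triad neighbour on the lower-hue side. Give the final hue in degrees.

183°

+48° (analog 48° ↑): 358 + 48 = 406 → 406 − 360 = 46°
−43° (analog 43° ↓): 46 − 43 = 3°
+120° (triadic ↑): 3 + 120 = 123°
+180° (complement): 123 + 180 = 303°
−120° (triadic ↓): 303 − 120 = 183°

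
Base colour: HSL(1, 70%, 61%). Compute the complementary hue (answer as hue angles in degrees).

The complement sits 180° across the wheel.
1 + 180 = 181°

181°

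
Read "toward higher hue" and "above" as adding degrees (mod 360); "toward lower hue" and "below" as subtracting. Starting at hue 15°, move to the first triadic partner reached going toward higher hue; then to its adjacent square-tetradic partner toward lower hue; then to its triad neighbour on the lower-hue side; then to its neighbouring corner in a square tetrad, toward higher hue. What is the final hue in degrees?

15°

+120° (triadic ↑): 15 + 120 = 135°
−90° (square ↓): 135 − 90 = 45°
−120° (triadic ↓): 45 − 120 = -75 → -75 + 360 = 285°
+90° (square ↑): 285 + 90 = 375 → 375 − 360 = 15°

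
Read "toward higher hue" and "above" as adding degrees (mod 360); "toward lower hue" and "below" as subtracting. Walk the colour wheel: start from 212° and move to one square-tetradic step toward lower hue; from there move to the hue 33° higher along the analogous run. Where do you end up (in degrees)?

155°

−90° (square ↓): 212 − 90 = 122°
+33° (analog 33° ↑): 122 + 33 = 155°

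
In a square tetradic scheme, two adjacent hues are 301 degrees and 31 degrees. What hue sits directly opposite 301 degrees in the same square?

121°

A square tetradic scheme places four hues 90° apart; opposite corners are 180° apart.
301 + 180 = 481 → 481 − 360 = 121°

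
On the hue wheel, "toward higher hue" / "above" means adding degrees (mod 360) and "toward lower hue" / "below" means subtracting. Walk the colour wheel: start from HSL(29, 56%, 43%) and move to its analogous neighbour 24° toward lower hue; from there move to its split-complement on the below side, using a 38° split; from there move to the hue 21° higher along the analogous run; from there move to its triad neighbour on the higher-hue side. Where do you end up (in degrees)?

analog 24° ↓ −24°: 29 − 24 = 5°
split-comp 38° ↓ +142°: 5 + 142 = 147°
analog 21° ↑ +21°: 147 + 21 = 168°
triadic ↑ +120°: 168 + 120 = 288°

288°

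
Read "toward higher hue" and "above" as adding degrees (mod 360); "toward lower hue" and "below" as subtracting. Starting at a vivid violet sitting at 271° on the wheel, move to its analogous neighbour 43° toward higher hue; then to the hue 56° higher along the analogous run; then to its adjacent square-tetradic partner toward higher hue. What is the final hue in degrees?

+43° (analog 43° ↑): 271 + 43 = 314°
+56° (analog 56° ↑): 314 + 56 = 370 → 370 − 360 = 10°
+90° (square ↑): 10 + 90 = 100°

100°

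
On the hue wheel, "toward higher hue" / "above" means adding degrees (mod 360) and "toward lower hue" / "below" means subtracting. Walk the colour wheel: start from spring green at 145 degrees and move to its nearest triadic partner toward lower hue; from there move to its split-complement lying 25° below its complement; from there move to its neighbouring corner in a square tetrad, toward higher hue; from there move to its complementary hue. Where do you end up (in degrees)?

90°

145 − 120 = 25°   (triadic ↓)
25 + 155 = 180°   (split-comp 25° ↓)
180 + 90 = 270°   (square ↑)
270 + 180 = 450 → 450 − 360 = 90°   (complement)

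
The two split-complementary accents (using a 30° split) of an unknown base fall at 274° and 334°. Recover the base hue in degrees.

124°

The accents sit 30° either side of the complement, so the complement is their short-arc midpoint on the wheel.
Short-arc midpoint of 274° and 334°: 304°.
Base is 180° from the complement: 304 − 180 = 124°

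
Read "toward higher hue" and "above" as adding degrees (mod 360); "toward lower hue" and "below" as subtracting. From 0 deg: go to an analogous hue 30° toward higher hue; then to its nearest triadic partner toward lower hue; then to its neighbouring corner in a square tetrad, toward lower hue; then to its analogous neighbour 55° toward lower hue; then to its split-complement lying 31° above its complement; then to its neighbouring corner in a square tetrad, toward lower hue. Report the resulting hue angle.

246°

analog 30° ↑ +30°: 0 + 30 = 30°
triadic ↓ −120°: 30 − 120 = -90 → -90 + 360 = 270°
square ↓ −90°: 270 − 90 = 180°
analog 55° ↓ −55°: 180 − 55 = 125°
split-comp 31° ↑ +211°: 125 + 211 = 336°
square ↓ −90°: 336 − 90 = 246°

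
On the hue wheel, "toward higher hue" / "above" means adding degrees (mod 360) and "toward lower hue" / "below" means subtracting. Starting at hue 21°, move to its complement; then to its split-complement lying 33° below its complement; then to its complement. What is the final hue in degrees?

21 + 180 = 201°   (complement)
201 + 147 = 348°   (split-comp 33° ↓)
348 + 180 = 528 → 528 − 360 = 168°   (complement)

168°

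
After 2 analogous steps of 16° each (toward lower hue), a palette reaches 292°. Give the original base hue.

2 steps of 16° (toward lower hue) give a net shift of −32°.
Start = end − shift: 292 + 32 = 324°

324°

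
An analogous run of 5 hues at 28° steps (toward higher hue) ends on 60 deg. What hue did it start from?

4 steps of 28° (toward higher hue) give a net shift of +112°.
Start = end − shift: 60 − 112 = -52 → -52 + 360 = 308°

308°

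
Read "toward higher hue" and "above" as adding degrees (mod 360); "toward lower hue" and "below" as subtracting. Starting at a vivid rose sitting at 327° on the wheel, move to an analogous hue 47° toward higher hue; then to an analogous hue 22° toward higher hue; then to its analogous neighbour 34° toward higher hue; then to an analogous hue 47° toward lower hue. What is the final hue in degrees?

23°

327 + 47 = 374 → 374 − 360 = 14°   (analog 47° ↑)
14 + 22 = 36°   (analog 22° ↑)
36 + 34 = 70°   (analog 34° ↑)
70 − 47 = 23°   (analog 47° ↓)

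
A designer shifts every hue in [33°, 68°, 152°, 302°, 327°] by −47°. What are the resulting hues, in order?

33 − 47 = -14 → -14 + 360 = 346°
68 − 47 = 21°
152 − 47 = 105°
302 − 47 = 255°
327 − 47 = 280°

346°, 21°, 105°, 255°, 280°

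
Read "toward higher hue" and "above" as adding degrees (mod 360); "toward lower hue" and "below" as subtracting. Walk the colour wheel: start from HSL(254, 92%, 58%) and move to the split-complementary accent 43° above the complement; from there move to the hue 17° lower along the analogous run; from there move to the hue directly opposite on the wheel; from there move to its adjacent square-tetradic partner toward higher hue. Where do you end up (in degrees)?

10°

+223° (split-comp 43° ↑): 254 + 223 = 477 → 477 − 360 = 117°
−17° (analog 17° ↓): 117 − 17 = 100°
+180° (complement): 100 + 180 = 280°
+90° (square ↑): 280 + 90 = 370 → 370 − 360 = 10°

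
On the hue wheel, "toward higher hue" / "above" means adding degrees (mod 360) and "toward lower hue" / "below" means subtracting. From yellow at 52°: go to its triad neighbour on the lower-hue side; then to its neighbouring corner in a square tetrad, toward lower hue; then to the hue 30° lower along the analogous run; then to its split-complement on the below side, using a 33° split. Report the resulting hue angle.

319°

−120° (triadic ↓): 52 − 120 = -68 → -68 + 360 = 292°
−90° (square ↓): 292 − 90 = 202°
−30° (analog 30° ↓): 202 − 30 = 172°
+147° (split-comp 33° ↓): 172 + 147 = 319°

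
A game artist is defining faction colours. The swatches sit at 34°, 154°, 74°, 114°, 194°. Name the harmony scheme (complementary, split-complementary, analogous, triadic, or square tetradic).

analogous

Sort the hues: 34°, 74°, 114°, 154°, 194°.
Successive gaps around the wheel: 40°, 40°, 40°, 40°, 200°.
A run of hues at equal small steps (40°) with one large closing gap is an analogous group.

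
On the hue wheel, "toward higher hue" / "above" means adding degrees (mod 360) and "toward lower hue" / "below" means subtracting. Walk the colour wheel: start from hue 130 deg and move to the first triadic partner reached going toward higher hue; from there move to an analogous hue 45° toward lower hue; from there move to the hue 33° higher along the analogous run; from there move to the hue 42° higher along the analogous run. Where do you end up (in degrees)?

280°

triadic ↑ +120°: 130 + 120 = 250°
analog 45° ↓ −45°: 250 − 45 = 205°
analog 33° ↑ +33°: 205 + 33 = 238°
analog 42° ↑ +42°: 238 + 42 = 280°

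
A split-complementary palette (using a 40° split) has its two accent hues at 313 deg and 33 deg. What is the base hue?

The accents sit 40° either side of the complement, so the complement is their short-arc midpoint on the wheel.
Short-arc midpoint of 313° and 33°: 353°.
Base is 180° from the complement: 353 − 180 = 173°

173°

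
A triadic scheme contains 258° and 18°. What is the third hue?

A triad spaces three hues 120° apart.
The full set is {18°, 138°, 258°}.

138°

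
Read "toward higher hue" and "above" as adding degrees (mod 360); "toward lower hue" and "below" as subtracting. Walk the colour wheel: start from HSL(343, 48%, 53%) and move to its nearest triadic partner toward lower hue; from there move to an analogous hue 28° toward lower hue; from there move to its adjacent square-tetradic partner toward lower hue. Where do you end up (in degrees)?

105°

−120° (triadic ↓): 343 − 120 = 223°
−28° (analog 28° ↓): 223 − 28 = 195°
−90° (square ↓): 195 − 90 = 105°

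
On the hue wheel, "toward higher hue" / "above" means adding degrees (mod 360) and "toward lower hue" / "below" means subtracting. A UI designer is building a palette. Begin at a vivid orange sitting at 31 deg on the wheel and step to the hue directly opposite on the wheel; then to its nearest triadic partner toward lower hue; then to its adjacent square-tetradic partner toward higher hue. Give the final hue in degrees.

181°

+180° (complement): 31 + 180 = 211°
−120° (triadic ↓): 211 − 120 = 91°
+90° (square ↑): 91 + 90 = 181°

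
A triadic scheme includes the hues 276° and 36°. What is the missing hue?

A triad places three hues 120° apart.
The full set through 36° is {36°, 156°, 276°}.
Given {36°, 276°}, the missing hue is 156°.

156°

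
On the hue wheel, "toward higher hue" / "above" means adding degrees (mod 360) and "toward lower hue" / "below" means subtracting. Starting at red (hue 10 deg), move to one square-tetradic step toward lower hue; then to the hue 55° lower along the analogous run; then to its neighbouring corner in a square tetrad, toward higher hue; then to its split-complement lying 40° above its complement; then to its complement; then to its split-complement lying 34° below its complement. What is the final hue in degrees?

141°

square ↓ −90°: 10 − 90 = -80 → -80 + 360 = 280°
analog 55° ↓ −55°: 280 − 55 = 225°
square ↑ +90°: 225 + 90 = 315°
split-comp 40° ↑ +220°: 315 + 220 = 535 → 535 − 360 = 175°
complement +180°: 175 + 180 = 355°
split-comp 34° ↓ +146°: 355 + 146 = 501 → 501 − 360 = 141°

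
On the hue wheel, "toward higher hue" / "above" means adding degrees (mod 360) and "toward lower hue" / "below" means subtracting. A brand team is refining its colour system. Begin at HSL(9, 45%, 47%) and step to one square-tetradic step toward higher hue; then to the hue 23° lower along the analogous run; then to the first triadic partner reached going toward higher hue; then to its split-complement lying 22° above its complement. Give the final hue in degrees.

38°

+90° (square ↑): 9 + 90 = 99°
−23° (analog 23° ↓): 99 − 23 = 76°
+120° (triadic ↑): 76 + 120 = 196°
+202° (split-comp 22° ↑): 196 + 202 = 398 → 398 − 360 = 38°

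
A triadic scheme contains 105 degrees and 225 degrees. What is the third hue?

345°

A triad spaces three hues 120° apart.
The full set is {105°, 225°, 345°}.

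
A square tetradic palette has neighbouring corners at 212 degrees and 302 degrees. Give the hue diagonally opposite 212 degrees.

32°

A square tetradic scheme places four hues 90° apart; opposite corners are 180° apart.
212 + 180 = 392 → 392 − 360 = 32°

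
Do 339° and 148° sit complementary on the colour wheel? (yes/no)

Angular distance: |339 − 148| = 191; shorter arc = 360 − 191 = 169°.
Complementary requires 180°.

no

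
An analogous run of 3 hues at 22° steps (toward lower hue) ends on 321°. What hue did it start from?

5°

2 steps of 22° (toward lower hue) give a net shift of −44°.
Start = end − shift: 321 + 44 = 365 → 365 − 360 = 5°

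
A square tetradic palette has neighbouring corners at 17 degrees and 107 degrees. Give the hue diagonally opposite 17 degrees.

A square tetradic scheme places four hues 90° apart; opposite corners are 180° apart.
17 + 180 = 197°

197°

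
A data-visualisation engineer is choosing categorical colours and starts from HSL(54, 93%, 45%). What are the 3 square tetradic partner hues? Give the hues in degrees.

54 + 90 = 144°
54 + 180 = 234°
54 + 270 = 324°

144°, 234° and 324°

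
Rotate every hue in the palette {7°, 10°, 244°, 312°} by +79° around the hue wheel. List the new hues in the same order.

86°, 89°, 323°, 31°

7 + 79 = 86°
10 + 79 = 89°
244 + 79 = 323°
312 + 79 = 391 → 391 − 360 = 31°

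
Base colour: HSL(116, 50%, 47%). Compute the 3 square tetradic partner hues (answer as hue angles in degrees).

A square tetradic scheme places four hues every 90°.
116 + 90 = 206°
116 + 180 = 296°
116 + 270 = 386 → 386 − 360 = 26°

206°, 296°, and 26°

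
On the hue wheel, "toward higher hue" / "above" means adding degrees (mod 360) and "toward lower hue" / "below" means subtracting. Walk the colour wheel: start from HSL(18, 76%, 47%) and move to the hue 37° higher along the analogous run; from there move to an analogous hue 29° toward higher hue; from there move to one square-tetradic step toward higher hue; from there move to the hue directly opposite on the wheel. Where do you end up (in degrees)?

18 + 37 = 55°   (analog 37° ↑)
55 + 29 = 84°   (analog 29° ↑)
84 + 90 = 174°   (square ↑)
174 + 180 = 354°   (complement)

354°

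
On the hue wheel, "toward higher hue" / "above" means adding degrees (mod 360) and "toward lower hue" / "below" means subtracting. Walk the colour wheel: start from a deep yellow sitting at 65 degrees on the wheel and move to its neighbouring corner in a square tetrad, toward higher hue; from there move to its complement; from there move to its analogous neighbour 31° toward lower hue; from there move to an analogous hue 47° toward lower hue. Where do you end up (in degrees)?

+90° (square ↑): 65 + 90 = 155°
+180° (complement): 155 + 180 = 335°
−31° (analog 31° ↓): 335 − 31 = 304°
−47° (analog 47° ↓): 304 − 47 = 257°

257°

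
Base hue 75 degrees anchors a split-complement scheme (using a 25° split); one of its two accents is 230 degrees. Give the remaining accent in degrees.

280°

Split-complementary hues sit 25° either side of the complement.
Complement of the base 75°: 75 + 180 = 255°
The given accent 230° is 25° one side of 255°; the other accent sits 25° the other side: 255 + 25 = 280°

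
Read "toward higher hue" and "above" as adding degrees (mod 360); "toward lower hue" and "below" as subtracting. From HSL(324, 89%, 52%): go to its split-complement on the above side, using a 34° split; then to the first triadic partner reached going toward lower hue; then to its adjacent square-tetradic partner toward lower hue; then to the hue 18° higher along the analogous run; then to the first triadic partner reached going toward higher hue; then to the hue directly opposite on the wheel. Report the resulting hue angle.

split-comp 34° ↑ +214°: 324 + 214 = 538 → 538 − 360 = 178°
triadic ↓ −120°: 178 − 120 = 58°
square ↓ −90°: 58 − 90 = -32 → -32 + 360 = 328°
analog 18° ↑ +18°: 328 + 18 = 346°
triadic ↑ +120°: 346 + 120 = 466 → 466 − 360 = 106°
complement +180°: 106 + 180 = 286°

286°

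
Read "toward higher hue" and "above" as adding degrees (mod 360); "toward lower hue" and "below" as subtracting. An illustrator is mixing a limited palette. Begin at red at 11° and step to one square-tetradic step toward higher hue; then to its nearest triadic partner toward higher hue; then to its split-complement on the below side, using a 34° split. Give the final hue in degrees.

7°

11 + 90 = 101°   (square ↑)
101 + 120 = 221°   (triadic ↑)
221 + 146 = 367 → 367 − 360 = 7°   (split-comp 34° ↓)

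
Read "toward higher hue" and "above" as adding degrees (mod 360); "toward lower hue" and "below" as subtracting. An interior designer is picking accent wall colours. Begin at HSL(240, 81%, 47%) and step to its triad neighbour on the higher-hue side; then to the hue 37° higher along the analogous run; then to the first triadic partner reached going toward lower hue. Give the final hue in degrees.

277°

triadic ↑ +120°: 240 + 120 = 360 → 360 − 360 = 0°
analog 37° ↑ +37°: 0 + 37 = 37°
triadic ↓ −120°: 37 − 120 = -83 → -83 + 360 = 277°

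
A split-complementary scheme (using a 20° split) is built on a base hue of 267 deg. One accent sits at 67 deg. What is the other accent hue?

Split-complementary hues sit 20° either side of the complement.
Complement of the base 267°: 267 + 180 = 447 → 447 − 360 = 87°
The given accent 67° is 20° one side of 87°; the other accent sits 20° the other side: 87 + 20 = 107°

107°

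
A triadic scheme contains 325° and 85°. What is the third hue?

205°

A triad spaces three hues 120° apart.
The full set is {85°, 205°, 325°}.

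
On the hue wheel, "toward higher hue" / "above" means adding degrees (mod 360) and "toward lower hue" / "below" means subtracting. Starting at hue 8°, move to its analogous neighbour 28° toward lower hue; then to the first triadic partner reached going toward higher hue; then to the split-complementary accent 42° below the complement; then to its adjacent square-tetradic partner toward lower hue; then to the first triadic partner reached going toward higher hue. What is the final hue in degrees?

268°

analog 28° ↓ −28°: 8 − 28 = -20 → -20 + 360 = 340°
triadic ↑ +120°: 340 + 120 = 460 → 460 − 360 = 100°
split-comp 42° ↓ +138°: 100 + 138 = 238°
square ↓ −90°: 238 − 90 = 148°
triadic ↑ +120°: 148 + 120 = 268°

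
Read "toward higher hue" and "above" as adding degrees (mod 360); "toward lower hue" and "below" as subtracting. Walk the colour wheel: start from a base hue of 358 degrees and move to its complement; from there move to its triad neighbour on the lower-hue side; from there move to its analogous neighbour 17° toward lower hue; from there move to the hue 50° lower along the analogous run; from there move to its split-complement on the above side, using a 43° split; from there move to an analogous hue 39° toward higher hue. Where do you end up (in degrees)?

+180° (complement): 358 + 180 = 538 → 538 − 360 = 178°
−120° (triadic ↓): 178 − 120 = 58°
−17° (analog 17° ↓): 58 − 17 = 41°
−50° (analog 50° ↓): 41 − 50 = -9 → -9 + 360 = 351°
+223° (split-comp 43° ↑): 351 + 223 = 574 → 574 − 360 = 214°
+39° (analog 39° ↑): 214 + 39 = 253°

253°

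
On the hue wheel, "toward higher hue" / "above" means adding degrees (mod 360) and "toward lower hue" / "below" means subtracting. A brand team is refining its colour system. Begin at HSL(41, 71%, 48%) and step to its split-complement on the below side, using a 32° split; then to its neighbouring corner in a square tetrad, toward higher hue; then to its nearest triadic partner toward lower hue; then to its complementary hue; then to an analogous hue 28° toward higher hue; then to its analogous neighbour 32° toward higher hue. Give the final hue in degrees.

+148° (split-comp 32° ↓): 41 + 148 = 189°
+90° (square ↑): 189 + 90 = 279°
−120° (triadic ↓): 279 − 120 = 159°
+180° (complement): 159 + 180 = 339°
+28° (analog 28° ↑): 339 + 28 = 367 → 367 − 360 = 7°
+32° (analog 32° ↑): 7 + 32 = 39°

39°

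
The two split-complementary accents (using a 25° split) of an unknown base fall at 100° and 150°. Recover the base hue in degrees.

305°

The accents sit 25° either side of the complement, so the complement is their short-arc midpoint on the wheel.
Short-arc midpoint of 100° and 150°: 125°.
Base is 180° from the complement: 125 − 180 = -55 → -55 + 360 = 305°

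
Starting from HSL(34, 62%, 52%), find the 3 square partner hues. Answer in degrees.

124°, 214°, 304°

34 + 90 = 124°
34 + 180 = 214°
34 + 270 = 304°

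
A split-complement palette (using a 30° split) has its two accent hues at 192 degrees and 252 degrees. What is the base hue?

42°

The accents sit 30° either side of the complement, so the complement is their short-arc midpoint on the wheel.
Short-arc midpoint of 192° and 252°: 222°.
Base is 180° from the complement: 222 − 180 = 42°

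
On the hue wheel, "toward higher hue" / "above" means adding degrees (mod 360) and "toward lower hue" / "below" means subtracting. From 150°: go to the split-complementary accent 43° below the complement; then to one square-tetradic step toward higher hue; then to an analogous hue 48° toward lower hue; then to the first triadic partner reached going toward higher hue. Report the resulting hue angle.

89°

split-comp 43° ↓ +137°: 150 + 137 = 287°
square ↑ +90°: 287 + 90 = 377 → 377 − 360 = 17°
analog 48° ↓ −48°: 17 − 48 = -31 → -31 + 360 = 329°
triadic ↑ +120°: 329 + 120 = 449 → 449 − 360 = 89°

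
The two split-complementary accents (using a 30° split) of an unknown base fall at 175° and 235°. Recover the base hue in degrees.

The accents sit 30° either side of the complement, so the complement is their short-arc midpoint on the wheel.
Short-arc midpoint of 175° and 235°: 205°.
Base is 180° from the complement: 205 − 180 = 25°

25°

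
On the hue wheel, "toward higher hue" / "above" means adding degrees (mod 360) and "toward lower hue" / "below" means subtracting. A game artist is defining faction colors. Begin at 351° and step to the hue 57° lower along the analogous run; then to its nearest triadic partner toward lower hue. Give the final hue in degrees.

−57° (analog 57° ↓): 351 − 57 = 294°
−120° (triadic ↓): 294 − 120 = 174°

174°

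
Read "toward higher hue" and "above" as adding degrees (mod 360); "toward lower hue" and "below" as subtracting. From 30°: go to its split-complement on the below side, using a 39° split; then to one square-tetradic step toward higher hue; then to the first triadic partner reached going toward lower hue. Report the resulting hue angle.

141°

+141° (split-comp 39° ↓): 30 + 141 = 171°
+90° (square ↑): 171 + 90 = 261°
−120° (triadic ↓): 261 − 120 = 141°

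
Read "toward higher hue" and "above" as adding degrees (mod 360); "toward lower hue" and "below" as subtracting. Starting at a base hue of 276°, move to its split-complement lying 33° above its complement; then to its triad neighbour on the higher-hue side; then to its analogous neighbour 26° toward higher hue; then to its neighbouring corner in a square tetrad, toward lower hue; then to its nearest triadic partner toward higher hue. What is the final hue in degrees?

305°

276 + 213 = 489 → 489 − 360 = 129°   (split-comp 33° ↑)
129 + 120 = 249°   (triadic ↑)
249 + 26 = 275°   (analog 26° ↑)
275 − 90 = 185°   (square ↓)
185 + 120 = 305°   (triadic ↑)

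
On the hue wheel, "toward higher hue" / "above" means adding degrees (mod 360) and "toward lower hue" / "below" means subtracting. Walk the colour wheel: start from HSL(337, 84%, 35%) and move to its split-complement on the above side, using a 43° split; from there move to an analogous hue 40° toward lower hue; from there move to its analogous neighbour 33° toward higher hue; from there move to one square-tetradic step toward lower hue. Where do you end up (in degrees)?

337 + 223 = 560 → 560 − 360 = 200°   (split-comp 43° ↑)
200 − 40 = 160°   (analog 40° ↓)
160 + 33 = 193°   (analog 33° ↑)
193 − 90 = 103°   (square ↓)

103°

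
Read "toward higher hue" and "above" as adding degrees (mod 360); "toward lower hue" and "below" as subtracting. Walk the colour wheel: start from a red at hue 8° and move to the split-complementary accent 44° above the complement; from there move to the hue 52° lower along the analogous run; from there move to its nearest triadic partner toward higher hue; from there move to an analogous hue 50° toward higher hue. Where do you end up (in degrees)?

350°

8 + 224 = 232°   (split-comp 44° ↑)
232 − 52 = 180°   (analog 52° ↓)
180 + 120 = 300°   (triadic ↑)
300 + 50 = 350°   (analog 50° ↑)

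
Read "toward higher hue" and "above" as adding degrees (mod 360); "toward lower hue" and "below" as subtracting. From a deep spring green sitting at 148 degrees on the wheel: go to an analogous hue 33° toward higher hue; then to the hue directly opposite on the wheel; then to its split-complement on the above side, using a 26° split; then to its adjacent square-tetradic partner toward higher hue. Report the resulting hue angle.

+33° (analog 33° ↑): 148 + 33 = 181°
+180° (complement): 181 + 180 = 361 → 361 − 360 = 1°
+206° (split-comp 26° ↑): 1 + 206 = 207°
+90° (square ↑): 207 + 90 = 297°

297°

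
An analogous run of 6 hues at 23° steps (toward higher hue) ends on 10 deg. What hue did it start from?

255°

5 steps of 23° (toward higher hue) give a net shift of +115°.
Start = end − shift: 10 − 115 = -105 → -105 + 360 = 255°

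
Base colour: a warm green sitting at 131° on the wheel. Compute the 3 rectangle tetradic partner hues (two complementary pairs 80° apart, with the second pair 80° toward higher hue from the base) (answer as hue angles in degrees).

211°, 311° and 31°

131 + 80 = 211°
131 + 180 = 311°
131 + 260 = 391 → 391 − 360 = 31°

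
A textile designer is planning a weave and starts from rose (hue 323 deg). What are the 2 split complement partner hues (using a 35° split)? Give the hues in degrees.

Split-complementary hues sit 35° either side of the complement.
Complement of 323 deg: 323 + 180 = 503 → 503 − 360 = 143°
143 − 35 = 108°
143 + 35 = 178°

108° and 178°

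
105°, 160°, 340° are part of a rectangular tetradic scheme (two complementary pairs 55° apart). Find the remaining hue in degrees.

A rectangular tetradic uses two complementary pairs 55° apart: offsets 0°, 55°, 180°, 235°.
Among {105°, 160°, 340°}, 340° and 160° are a 180° pair.
The remaining hue 105° needs its own complement: 105 + 180 = 285°

285°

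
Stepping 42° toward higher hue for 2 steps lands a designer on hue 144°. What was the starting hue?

60°

2 steps of 42° (toward higher hue) give a net shift of +84°.
Start = end − shift: 144 − 84 = 60°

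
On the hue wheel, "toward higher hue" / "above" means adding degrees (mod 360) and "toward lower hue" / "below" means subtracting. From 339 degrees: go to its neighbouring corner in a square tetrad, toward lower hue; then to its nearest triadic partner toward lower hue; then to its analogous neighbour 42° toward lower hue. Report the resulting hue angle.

87°

339 − 90 = 249°   (square ↓)
249 − 120 = 129°   (triadic ↓)
129 − 42 = 87°   (analog 42° ↓)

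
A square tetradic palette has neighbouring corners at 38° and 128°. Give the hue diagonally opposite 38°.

218°

A square tetradic scheme places four hues 90° apart; opposite corners are 180° apart.
38 + 180 = 218°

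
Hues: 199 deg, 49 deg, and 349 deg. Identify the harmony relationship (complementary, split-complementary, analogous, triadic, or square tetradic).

split-complementary

Sort the hues: 49°, 199°, 349°.
Successive gaps around the wheel: 150°, 150°, 60°.
Two 150° gaps and one 60° gap — a base hue opposite a pair of accents 30° either side of its complement — is the split-complementary pattern.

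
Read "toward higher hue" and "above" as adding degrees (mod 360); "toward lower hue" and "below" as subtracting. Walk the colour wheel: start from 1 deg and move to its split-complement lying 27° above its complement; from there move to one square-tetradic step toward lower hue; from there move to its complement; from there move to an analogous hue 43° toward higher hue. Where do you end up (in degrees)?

341°

split-comp 27° ↑ +207°: 1 + 207 = 208°
square ↓ −90°: 208 − 90 = 118°
complement +180°: 118 + 180 = 298°
analog 43° ↑ +43°: 298 + 43 = 341°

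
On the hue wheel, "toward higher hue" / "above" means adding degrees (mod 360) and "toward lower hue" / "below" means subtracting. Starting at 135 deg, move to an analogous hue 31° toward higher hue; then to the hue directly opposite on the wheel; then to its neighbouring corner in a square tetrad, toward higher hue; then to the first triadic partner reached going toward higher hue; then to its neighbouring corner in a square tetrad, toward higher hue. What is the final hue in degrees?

analog 31° ↑ +31°: 135 + 31 = 166°
complement +180°: 166 + 180 = 346°
square ↑ +90°: 346 + 90 = 436 → 436 − 360 = 76°
triadic ↑ +120°: 76 + 120 = 196°
square ↑ +90°: 196 + 90 = 286°

286°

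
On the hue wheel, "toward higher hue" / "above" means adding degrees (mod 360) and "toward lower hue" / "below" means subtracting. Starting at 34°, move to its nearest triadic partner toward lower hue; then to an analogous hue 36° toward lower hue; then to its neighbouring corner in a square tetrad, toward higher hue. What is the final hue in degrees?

328°

−120° (triadic ↓): 34 − 120 = -86 → -86 + 360 = 274°
−36° (analog 36° ↓): 274 − 36 = 238°
+90° (square ↑): 238 + 90 = 328°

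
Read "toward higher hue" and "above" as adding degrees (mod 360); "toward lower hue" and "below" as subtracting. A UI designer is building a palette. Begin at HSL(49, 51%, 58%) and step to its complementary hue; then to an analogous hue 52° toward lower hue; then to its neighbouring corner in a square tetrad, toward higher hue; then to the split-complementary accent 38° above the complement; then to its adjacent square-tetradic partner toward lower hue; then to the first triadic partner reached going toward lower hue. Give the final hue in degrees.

275°

49 + 180 = 229°   (complement)
229 − 52 = 177°   (analog 52° ↓)
177 + 90 = 267°   (square ↑)
267 + 218 = 485 → 485 − 360 = 125°   (split-comp 38° ↑)
125 − 90 = 35°   (square ↓)
35 − 120 = -85 → -85 + 360 = 275°   (triadic ↓)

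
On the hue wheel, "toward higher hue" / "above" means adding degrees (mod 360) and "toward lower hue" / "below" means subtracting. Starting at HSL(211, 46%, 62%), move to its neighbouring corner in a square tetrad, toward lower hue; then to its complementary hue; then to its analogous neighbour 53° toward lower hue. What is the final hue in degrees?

248°

211 − 90 = 121°   (square ↓)
121 + 180 = 301°   (complement)
301 − 53 = 248°   (analog 53° ↓)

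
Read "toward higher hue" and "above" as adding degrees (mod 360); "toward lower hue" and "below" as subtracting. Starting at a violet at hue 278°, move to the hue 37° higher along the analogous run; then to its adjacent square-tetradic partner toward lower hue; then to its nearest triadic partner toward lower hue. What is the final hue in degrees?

105°

+37° (analog 37° ↑): 278 + 37 = 315°
−90° (square ↓): 315 − 90 = 225°
−120° (triadic ↓): 225 − 120 = 105°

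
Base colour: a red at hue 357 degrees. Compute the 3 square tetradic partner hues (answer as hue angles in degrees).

A square tetradic scheme places four hues every 90°.
357 + 90 = 447 → 447 − 360 = 87°
357 + 180 = 537 → 537 − 360 = 177°
357 + 270 = 627 → 627 − 360 = 267°

87°, 177°, and 267°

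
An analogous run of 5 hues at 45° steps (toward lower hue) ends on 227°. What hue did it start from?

47°

4 steps of 45° (toward lower hue) give a net shift of −180°.
Start = end − shift: 227 + 180 = 407 → 407 − 360 = 47°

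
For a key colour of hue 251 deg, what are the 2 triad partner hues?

11° and 131°

251 + 120 = 371 → 371 − 360 = 11°
251 + 240 = 491 → 491 − 360 = 131°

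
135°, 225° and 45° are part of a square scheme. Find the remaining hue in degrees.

A square tetradic scheme places four hues every 90°.
The full set through 45° is {45°, 135°, 225°, 315°}.
Given {45°, 135°, 225°}, the missing hue is 315°.

315°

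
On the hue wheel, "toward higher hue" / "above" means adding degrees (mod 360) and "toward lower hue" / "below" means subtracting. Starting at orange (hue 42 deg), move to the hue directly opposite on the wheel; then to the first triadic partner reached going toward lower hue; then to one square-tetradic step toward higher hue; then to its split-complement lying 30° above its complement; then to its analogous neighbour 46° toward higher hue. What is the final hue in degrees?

42 + 180 = 222°   (complement)
222 − 120 = 102°   (triadic ↓)
102 + 90 = 192°   (square ↑)
192 + 210 = 402 → 402 − 360 = 42°   (split-comp 30° ↑)
42 + 46 = 88°   (analog 46° ↑)

88°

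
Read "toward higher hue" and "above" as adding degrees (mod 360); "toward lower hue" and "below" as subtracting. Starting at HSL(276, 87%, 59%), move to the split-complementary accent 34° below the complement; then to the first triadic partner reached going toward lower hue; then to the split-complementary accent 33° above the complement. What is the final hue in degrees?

155°

split-comp 34° ↓ +146°: 276 + 146 = 422 → 422 − 360 = 62°
triadic ↓ −120°: 62 − 120 = -58 → -58 + 360 = 302°
split-comp 33° ↑ +213°: 302 + 213 = 515 → 515 − 360 = 155°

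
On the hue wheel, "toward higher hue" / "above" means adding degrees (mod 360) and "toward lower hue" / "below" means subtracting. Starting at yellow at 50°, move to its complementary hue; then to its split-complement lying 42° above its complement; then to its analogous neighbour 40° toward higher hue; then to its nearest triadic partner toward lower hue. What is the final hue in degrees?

50 + 180 = 230°   (complement)
230 + 222 = 452 → 452 − 360 = 92°   (split-comp 42° ↑)
92 + 40 = 132°   (analog 40° ↑)
132 − 120 = 12°   (triadic ↓)

12°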